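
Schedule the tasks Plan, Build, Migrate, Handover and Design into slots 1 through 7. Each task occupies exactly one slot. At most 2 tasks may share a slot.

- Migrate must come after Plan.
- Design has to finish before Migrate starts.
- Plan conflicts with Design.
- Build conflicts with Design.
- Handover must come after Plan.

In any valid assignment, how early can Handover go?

2

Precedence pushes Handover to at least 2.
Handover at 2 is achievable: Migrate=3; Plan=1; Build=1; Handover=2; Design=2.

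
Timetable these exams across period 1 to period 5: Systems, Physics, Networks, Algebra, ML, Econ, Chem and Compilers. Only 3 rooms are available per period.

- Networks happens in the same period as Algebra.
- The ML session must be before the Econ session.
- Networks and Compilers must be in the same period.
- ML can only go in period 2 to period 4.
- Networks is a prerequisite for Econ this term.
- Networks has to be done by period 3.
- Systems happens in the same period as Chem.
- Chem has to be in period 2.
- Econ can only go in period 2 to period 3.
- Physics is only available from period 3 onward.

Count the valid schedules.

3

Enumerating: Compilers=period 1; Systems=period 2; Algebra=period 1; Networks=period 1; Chem=period 2; Econ=period 3; ML=period 2; Physics=period 3 | Algebra=period 1, Econ=period 3, Chem=period 2, Systems=period 2, Networks=period 1, Physics=period 4, ML=period 2, Compilers=period 1 | Chem=period 2; Systems=period 2; ML=period 2; Compilers=period 1; Networks=period 1; Econ=period 3; Physics=period 5; Algebra=period 1.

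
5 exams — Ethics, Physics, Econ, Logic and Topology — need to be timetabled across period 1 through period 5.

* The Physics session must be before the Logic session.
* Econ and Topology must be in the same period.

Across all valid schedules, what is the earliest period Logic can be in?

period 2

Precedence pushes Logic to at least period 2.
Logic at period 2 is achievable: Topology in period 1, Ethics in period 1, Logic in period 2, Econ in period 1, Physics in period 1.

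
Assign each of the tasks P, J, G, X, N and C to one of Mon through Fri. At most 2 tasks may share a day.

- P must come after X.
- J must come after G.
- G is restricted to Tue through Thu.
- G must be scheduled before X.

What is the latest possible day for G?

Wed

G is available from Tue; G's own window allows nothing later than Thu; downstream work caps G at Wed.
G at Wed is achievable: J in Thu; P in Fri; G in Wed; C in Mon; X in Thu; N in Mon.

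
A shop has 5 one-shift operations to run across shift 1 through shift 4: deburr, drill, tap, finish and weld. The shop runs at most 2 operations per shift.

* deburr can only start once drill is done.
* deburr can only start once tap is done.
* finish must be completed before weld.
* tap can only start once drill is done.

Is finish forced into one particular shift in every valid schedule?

finish can be shift 1 (e.g. finish in shift 1, weld in shift 2, drill in shift 1, tap in shift 2, deburr in shift 3) or shift 2 (e.g. drill -> shift 1; finish -> shift 2; weld -> shift 3; deburr -> shift 3; tap -> shift 2).

No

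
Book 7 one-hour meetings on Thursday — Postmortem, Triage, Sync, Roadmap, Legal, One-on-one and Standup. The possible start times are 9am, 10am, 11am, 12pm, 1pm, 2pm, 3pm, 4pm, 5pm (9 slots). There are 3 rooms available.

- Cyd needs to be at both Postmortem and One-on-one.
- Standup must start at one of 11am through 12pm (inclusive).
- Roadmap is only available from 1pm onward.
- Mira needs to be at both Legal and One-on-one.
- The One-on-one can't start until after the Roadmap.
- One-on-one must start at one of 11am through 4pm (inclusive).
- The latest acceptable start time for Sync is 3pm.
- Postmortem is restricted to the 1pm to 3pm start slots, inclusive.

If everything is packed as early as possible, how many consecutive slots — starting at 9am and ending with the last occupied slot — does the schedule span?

The precedence chain requires at least 2 distinct slots.
With at most 3 per slot and 7 meetings, at least 3 slots are needed.
Propagating the time windows through the other constraints, One-on-one can't land before 2pm — that is slot 6 counting from 9am — so the schedule must run through at least 6 slots.
6 works (last occupied slot: 2pm): for example Roadmap -> 1pm; Sync -> 9am; Legal -> 9am; Standup -> 11am; Triage -> 9am; One-on-one -> 2pm; Postmortem -> 1pm.

6 slots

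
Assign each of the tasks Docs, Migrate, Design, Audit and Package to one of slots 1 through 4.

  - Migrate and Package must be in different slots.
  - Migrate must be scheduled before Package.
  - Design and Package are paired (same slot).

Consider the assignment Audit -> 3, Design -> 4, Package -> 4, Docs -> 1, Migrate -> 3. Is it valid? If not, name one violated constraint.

Migrate and Package must be in different slots — holds.
Design and Package are paired (same slot) — holds.
Migrate must be scheduled before Package — holds.

Valid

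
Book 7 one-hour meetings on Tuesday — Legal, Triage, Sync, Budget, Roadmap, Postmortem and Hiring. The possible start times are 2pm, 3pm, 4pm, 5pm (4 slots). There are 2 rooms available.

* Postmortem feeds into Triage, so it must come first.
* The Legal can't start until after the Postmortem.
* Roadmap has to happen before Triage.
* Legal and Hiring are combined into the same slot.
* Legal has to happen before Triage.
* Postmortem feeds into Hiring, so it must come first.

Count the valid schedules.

30

Splitting on Legal: it can be 3pm (12), 4pm (18). Listing each branch's schedules as (Triage, Sync, Budget, Roadmap, Postmortem, Hiring):
Legal=3pm: (4pm,4pm,5pm,2pm,2pm,3pm) (4pm,5pm,4pm,2pm,2pm,3pm) (4pm,5pm,5pm,2pm,2pm,3pm) (5pm,2pm,4pm,4pm,2pm,3pm) (5pm,2pm,5pm,4pm,2pm,3pm) (5pm,4pm,2pm,4pm,2pm,3pm) (5pm,4pm,4pm,2pm,2pm,3pm) (5pm,4pm,5pm,2pm,2pm,3pm) (5pm,4pm,5pm,4pm,2pm,3pm) (5pm,5pm,2pm,4pm,2pm,3pm) (5pm,5pm,4pm,2pm,2pm,3pm) (5pm,5pm,4pm,4pm,2pm,3pm) — 12.
Legal=4pm: (5pm,2pm,2pm,3pm,3pm,4pm) (5pm,2pm,3pm,2pm,3pm,4pm) (5pm,2pm,3pm,3pm,2pm,4pm) (5pm,2pm,5pm,2pm,3pm,4pm) (5pm,2pm,5pm,3pm,2pm,4pm) (5pm,2pm,5pm,3pm,3pm,4pm) (5pm,3pm,2pm,2pm,3pm,4pm) (5pm,3pm,2pm,3pm,2pm,4pm) (5pm,3pm,3pm,2pm,2pm,4pm) (5pm,3pm,5pm,2pm,2pm,4pm) (5pm,3pm,5pm,2pm,3pm,4pm) (5pm,3pm,5pm,3pm,2pm,4pm) (5pm,5pm,2pm,2pm,3pm,4pm) (5pm,5pm,2pm,3pm,2pm,4pm) (5pm,5pm,2pm,3pm,3pm,4pm) (5pm,5pm,3pm,2pm,2pm,4pm) (5pm,5pm,3pm,2pm,3pm,4pm) (5pm,5pm,3pm,3pm,2pm,4pm) — 18.
Summing: 12 + 18 = 30.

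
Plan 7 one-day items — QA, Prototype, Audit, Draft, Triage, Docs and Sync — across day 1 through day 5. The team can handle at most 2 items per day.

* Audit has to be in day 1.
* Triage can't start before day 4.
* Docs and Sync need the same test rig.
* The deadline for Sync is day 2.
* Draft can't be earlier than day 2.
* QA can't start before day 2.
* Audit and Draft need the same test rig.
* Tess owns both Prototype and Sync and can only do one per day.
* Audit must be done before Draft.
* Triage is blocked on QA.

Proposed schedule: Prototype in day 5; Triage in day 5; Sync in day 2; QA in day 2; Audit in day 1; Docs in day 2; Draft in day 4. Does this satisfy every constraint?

No — it violates: Docs and Sync need the same test rig

Docs and Sync need the same test rig — violated.
Audit and Draft need the same test rig — holds.
Tess owns both Prototype and Sync and can only do one per day — holds.
Audit has to be in day 1 — holds.
The team can handle at most 2 items per day — violated.
Audit must be done before Draft — holds.
The deadline for Sync is day 2 — holds.
QA can't start before day 2 — holds.
Draft can't be earlier than day 2 — holds.
Triage can't start before day 4 — holds.
Triage is blocked on QA — holds.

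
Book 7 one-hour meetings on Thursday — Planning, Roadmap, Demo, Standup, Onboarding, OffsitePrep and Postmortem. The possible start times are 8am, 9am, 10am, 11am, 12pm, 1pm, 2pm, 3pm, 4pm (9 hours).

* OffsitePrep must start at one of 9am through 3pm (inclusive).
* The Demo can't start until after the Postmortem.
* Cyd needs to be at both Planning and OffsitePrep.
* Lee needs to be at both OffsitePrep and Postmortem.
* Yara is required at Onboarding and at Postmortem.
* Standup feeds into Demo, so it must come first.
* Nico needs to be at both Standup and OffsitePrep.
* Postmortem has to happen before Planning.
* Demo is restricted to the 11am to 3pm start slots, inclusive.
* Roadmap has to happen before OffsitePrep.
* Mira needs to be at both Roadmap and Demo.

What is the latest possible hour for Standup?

Downstream work caps Standup at 2pm.
Standup at 2pm is achievable: OffsitePrep in 9am; Standup in 2pm; Onboarding in 9am; Roadmap in 8am; Postmortem in 8am; Demo in 3pm; Planning in 10am.

2pm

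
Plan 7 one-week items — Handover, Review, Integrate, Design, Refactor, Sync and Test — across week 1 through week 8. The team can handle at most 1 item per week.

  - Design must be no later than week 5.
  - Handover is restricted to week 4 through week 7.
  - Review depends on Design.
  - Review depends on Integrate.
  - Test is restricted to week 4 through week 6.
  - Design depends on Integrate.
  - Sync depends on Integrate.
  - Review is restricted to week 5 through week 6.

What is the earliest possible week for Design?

Precedence pushes Design to at least week 2; Design's own window allows nothing later than week 5.
Design at week 2 is achievable: Test=week 4; Review=week 5; Integrate=week 1; Sync=week 3; Design=week 2; Handover=week 6; Refactor=week 7.

week 2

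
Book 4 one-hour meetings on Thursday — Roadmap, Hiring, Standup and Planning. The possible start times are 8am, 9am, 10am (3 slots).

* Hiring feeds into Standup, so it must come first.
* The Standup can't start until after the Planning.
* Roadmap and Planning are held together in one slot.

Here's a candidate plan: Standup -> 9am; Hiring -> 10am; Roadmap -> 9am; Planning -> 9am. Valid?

Roadmap and Planning are held together in one slot — holds.
The Standup can't start until after the Planning — violated.
Hiring feeds into Standup, so it must come first — violated.

No. Hiring feeds into Standup, so it must come first is not satisfied.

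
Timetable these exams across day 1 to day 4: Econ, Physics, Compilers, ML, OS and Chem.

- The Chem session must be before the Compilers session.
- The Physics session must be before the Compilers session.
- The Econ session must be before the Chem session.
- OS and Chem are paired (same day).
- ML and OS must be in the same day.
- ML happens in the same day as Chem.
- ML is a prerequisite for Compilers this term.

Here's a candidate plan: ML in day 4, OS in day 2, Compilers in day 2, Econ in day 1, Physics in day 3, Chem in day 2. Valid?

The Econ session must be before the Chem session — holds.
OS and Chem are paired (same day) — holds.
ML is a prerequisite for Compilers this term — violated.
The Chem session must be before the Compilers session — violated.
ML happens in the same day as Chem — violated.
The Physics session must be before the Compilers session — violated.
ML and OS must be in the same day — violated.

No. ML is a prerequisite for Compilers this term is not satisfied.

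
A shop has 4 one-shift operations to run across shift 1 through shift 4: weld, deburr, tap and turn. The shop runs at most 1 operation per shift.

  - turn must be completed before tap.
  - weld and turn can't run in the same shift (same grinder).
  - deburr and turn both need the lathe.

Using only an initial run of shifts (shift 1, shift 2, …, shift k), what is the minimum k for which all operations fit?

The precedence chain requires at least 2 distinct shifts.
With at most 1 per shift and 4 operations, at least 4 shifts are needed.
4 works (last occupied shift: shift 4): for example deburr=shift 4, weld=shift 3, tap=shift 2, turn=shift 1.

4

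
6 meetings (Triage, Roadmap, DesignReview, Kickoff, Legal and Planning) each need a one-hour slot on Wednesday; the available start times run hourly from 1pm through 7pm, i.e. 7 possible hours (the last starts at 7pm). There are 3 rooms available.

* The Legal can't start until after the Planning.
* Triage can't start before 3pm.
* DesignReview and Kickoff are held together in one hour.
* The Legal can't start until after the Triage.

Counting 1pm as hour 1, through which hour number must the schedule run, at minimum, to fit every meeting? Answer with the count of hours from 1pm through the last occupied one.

4 hours

The precedence chain requires at least 2 distinct hours.
With at most 3 per hour and 6 meetings, at least 2 hours are needed.
Propagating the time windows through the other constraints, Legal can't land before 4pm — that is hour 4 counting from 1pm — so the schedule must run through at least 4 hours.
4 works (last occupied hour: 4pm): for example Triage -> 3pm; Legal -> 4pm; Roadmap -> 1pm; DesignReview -> 2pm; Planning -> 1pm; Kickoff -> 2pm.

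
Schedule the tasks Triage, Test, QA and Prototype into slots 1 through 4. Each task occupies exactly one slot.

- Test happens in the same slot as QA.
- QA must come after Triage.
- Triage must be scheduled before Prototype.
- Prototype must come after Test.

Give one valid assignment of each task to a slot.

Triage=1, Prototype=3, QA=2, Test=2

Checking: Triage(1) before QA(2); Test(2) before Prototype(3); Triage(1) before Prototype(3); Test = QA = 2.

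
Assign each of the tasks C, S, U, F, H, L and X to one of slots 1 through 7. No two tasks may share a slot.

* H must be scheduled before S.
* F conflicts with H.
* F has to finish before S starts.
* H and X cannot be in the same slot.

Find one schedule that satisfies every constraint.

X in 7, L in 6, U in 5, H in 2, C in 4, F in 1, S in 3

Checking: F(1) before S(3); H(2) before S(3); H(2) != X(7); F(1) != H(2); max 1 per slot (cap 1).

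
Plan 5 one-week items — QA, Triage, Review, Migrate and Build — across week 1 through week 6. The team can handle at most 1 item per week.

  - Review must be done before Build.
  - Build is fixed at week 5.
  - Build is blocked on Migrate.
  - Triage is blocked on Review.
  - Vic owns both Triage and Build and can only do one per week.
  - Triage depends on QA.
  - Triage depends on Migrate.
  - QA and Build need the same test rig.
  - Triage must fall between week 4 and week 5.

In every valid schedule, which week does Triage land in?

week 4

Triage's window is week 4–week 5.
Build is fixed at week 5, and Triage can't share a week with Build.
So Triage must be week 4.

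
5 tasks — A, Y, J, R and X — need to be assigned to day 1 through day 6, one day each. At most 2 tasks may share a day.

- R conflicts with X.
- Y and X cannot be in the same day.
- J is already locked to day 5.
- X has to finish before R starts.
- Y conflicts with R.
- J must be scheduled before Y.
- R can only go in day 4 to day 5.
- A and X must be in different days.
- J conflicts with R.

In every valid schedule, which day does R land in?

day 4

R's window is day 4–day 5.
J is fixed at day 5, and R can't share a day with J.
So R must be day 4.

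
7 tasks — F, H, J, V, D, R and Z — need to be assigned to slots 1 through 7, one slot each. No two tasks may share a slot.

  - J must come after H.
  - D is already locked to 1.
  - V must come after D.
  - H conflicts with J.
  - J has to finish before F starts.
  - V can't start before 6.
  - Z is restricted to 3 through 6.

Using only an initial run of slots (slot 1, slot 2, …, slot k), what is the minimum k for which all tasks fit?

7 slots

The precedence chain requires at least 3 distinct slots.
With at most 1 per slot and 7 tasks, at least 7 slots are needed.
V can't be placed before 6, so the schedule must run through at least slot 6.
7 works (last occupied slot: 7): for example F -> 5, D -> 1, V -> 6, J -> 4, Z -> 3, H -> 2, R -> 7.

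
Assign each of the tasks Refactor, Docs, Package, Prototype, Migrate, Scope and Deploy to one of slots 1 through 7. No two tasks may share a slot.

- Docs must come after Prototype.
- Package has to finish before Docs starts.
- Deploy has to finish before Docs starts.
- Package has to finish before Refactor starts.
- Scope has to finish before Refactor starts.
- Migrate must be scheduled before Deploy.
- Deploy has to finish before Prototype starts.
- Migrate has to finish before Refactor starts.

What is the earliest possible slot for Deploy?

2

Precedence pushes Deploy to at least 2; downstream work caps Deploy at 5.
Deploy at 2 is achievable: Docs=7, Package=3, Deploy=2, Refactor=5, Migrate=1, Prototype=6, Scope=4.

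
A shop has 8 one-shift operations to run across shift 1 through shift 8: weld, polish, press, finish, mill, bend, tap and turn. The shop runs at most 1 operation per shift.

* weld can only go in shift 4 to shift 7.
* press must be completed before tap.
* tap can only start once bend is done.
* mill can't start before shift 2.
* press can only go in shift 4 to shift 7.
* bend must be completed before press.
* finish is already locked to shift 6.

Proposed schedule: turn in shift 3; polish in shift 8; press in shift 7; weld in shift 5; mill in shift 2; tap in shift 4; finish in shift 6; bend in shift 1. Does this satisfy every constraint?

No — it violates: press must be completed before tap

press must be completed before tap — violated.
finish is already locked to shift 6 — holds.
The shop runs at most 1 operation per shift — holds.
bend must be completed before press — holds.
weld can only go in shift 4 to shift 7 — holds.
mill can't start before shift 2 — holds.
press can only go in shift 4 to shift 7 — holds.
tap can only start once bend is done — holds.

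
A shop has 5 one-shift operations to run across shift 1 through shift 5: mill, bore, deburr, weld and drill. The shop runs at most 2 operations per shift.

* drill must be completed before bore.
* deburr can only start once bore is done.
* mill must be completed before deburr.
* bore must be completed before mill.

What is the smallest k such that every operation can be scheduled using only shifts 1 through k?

The precedence chain requires at least 4 distinct shifts.
With at most 2 per shift and 5 operations, at least 3 shifts are needed.
4 works (last occupied shift: shift 4): for example bore in shift 2, weld in shift 1, drill in shift 1, deburr in shift 4, mill in shift 3.

4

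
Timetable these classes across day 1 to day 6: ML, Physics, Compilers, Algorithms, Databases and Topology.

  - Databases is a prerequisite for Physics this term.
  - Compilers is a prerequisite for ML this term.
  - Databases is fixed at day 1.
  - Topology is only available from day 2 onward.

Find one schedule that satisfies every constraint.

Physics=day 2, Algorithms=day 1, Topology=day 2, Compilers=day 1, Databases=day 1, ML=day 2

Checking: Compilers(day 1) before ML(day 2); Databases(day 1) before Physics(day 2); Topology=day 2 in [day 2,day 6]; Databases=day 1 in [day 1,day 1].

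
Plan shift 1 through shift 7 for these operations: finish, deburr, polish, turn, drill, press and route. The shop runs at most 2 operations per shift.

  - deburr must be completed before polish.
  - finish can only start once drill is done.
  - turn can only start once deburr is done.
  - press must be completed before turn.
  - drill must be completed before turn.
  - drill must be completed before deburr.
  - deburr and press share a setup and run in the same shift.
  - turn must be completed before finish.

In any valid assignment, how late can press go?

Press must be in the same shift as deburr, which can't be before shift 2, so press is at least shift 2; downstream work caps press at shift 5.
press at shift 5 is achievable: finish -> shift 7, press -> shift 5, route -> shift 1, deburr -> shift 5, turn -> shift 6, drill -> shift 1, polish -> shift 6.

shift 5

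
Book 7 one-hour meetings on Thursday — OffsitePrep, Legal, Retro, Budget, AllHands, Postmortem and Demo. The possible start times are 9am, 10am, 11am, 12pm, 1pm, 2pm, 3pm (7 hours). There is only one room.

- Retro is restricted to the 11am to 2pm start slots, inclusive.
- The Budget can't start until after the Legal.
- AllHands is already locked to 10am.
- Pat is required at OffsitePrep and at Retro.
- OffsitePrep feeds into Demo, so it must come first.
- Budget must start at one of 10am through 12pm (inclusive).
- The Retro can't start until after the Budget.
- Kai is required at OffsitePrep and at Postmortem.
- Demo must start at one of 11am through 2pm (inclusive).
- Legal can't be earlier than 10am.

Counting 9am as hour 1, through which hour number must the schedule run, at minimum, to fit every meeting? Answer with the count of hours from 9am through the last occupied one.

7

The precedence chain requires at least 3 distinct hours.
With at most 1 per hour and 7 meetings, at least 7 hours are needed.
Propagating the time windows through the other constraints, Retro can't land before 12pm — that is hour 4 counting from 9am — so the schedule must run through at least 4 hours.
7 works (last occupied hour: 3pm): for example AllHands -> 10am; Legal -> 11am; Postmortem -> 3pm; Budget -> 12pm; Demo -> 2pm; OffsitePrep -> 9am; Retro -> 1pm.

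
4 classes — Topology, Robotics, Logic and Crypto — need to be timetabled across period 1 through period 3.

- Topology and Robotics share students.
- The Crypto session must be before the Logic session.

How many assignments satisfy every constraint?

18

Splitting on Topology: it can be period 1 (6), period 2 (6), period 3 (6). Listing each branch's schedules as (Robotics, Logic, Crypto) by period number:
Topology=period 1: (2,2,1) (2,3,1) (2,3,2) (3,2,1) (3,3,1) (3,3,2) — 6.
Topology=period 2: (1,2,1) (1,3,1) (1,3,2) (3,2,1) (3,3,1) (3,3,2) — 6.
Topology=period 3: (1,2,1) (1,3,1) (1,3,2) (2,2,1) (2,3,1) (2,3,2) — 6.
Summing: 6 + 6 + 6 = 18.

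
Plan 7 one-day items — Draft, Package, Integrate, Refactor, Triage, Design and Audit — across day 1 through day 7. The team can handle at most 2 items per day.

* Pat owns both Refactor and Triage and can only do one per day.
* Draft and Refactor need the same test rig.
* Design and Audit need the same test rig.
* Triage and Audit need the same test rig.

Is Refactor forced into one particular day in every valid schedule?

No

Refactor can be day 1 (e.g. Design=day 3, Integrate=day 2, Audit=day 4, Draft=day 2, Refactor=day 1, Triage=day 3, Package=day 1) or day 2 (e.g. Audit=day 4; Triage=day 3; Design=day 3; Package=day 1; Draft=day 1; Integrate=day 2; Refactor=day 2).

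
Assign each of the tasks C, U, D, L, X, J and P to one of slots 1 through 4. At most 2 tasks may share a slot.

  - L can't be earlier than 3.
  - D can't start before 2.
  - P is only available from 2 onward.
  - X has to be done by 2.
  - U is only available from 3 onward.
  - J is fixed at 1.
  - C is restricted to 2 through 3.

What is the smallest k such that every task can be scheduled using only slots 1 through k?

4 slots

With at most 2 per slot and 7 tasks, at least 4 slots are needed.
U can't be placed before 3, so the schedule must run through at least slot 3.
4 works (last occupied slot: 4): for example C=2, U=3, J=1, P=4, D=2, X=1, L=3.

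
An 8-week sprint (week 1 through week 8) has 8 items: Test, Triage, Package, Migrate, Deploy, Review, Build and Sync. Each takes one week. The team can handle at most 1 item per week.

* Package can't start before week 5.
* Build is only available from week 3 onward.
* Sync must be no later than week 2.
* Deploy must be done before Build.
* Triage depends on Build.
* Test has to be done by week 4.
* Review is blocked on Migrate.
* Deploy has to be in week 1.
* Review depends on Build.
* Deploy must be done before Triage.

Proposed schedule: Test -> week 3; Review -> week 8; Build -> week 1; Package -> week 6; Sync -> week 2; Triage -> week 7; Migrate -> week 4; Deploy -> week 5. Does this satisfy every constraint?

No — it violates: Deploy must be done before Build

Review depends on Build — holds.
Package can't start before week 5 — holds.
Test has to be done by week 4 — holds.
Build is only available from week 3 onward — violated.
Deploy has to be in week 1 — violated.
Deploy must be done before Build — violated.
Triage depends on Build — holds.
Sync must be no later than week 2 — holds.
Review is blocked on Migrate — holds.
Deploy must be done before Triage — holds.
The team can handle at most 1 item per week — holds.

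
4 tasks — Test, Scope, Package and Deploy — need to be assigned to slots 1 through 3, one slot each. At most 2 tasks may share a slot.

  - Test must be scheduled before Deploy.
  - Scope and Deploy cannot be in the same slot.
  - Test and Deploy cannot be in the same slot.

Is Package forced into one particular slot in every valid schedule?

Package can be 1 (e.g. Package in 1; Scope in 3; Deploy in 2; Test in 1) or 2 (e.g. Test in 1, Scope in 1, Package in 2, Deploy in 2).

No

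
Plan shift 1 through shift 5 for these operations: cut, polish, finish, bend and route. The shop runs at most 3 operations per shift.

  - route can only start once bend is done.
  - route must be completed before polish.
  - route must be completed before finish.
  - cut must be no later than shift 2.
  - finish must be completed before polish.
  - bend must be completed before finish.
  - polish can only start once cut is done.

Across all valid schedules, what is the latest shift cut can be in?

shift 2

Cut's own window allows nothing later than shift 2.
cut at shift 2 is achievable: route in shift 2, polish in shift 4, bend in shift 1, finish in shift 3, cut in shift 2.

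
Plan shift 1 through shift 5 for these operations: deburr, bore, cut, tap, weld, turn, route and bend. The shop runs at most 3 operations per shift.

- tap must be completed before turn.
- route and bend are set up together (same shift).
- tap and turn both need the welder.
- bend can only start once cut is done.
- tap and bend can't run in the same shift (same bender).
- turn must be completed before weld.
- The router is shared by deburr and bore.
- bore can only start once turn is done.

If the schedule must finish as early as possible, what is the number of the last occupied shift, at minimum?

3

The precedence chain requires at least 3 distinct shifts.
With at most 3 per shift and 8 operations, at least 3 shifts are needed.
3 works (last occupied shift: shift 3): for example weld -> shift 3, route -> shift 2, bore -> shift 3, deburr -> shift 1, tap -> shift 1, cut -> shift 1, bend -> shift 2, turn -> shift 2.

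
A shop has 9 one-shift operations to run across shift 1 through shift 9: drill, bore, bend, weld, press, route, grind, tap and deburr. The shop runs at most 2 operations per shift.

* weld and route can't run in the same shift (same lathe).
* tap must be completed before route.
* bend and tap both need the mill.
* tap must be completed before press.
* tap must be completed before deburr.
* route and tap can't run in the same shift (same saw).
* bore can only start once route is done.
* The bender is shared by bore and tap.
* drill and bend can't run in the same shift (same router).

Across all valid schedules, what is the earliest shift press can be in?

shift 2

Precedence pushes press to at least shift 2.
press at shift 2 is achievable: grind=shift 5, press=shift 2, drill=shift 1, bore=shift 3, route=shift 2, tap=shift 1, weld=shift 4, deburr=shift 3, bend=shift 4.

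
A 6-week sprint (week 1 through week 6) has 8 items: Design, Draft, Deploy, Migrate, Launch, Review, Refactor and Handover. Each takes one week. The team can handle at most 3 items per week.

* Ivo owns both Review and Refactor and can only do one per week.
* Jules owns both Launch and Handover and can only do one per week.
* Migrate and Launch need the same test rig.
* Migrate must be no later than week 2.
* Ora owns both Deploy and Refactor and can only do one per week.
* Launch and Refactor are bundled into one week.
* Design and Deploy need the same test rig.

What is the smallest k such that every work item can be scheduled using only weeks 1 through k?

3

With at most 3 per week and 8 work items, at least 3 weeks are needed.
3 works (last occupied week: week 3): for example Launch=week 3, Deploy=week 2, Review=week 2, Draft=week 1, Handover=week 2, Refactor=week 3, Migrate=week 1, Design=week 1.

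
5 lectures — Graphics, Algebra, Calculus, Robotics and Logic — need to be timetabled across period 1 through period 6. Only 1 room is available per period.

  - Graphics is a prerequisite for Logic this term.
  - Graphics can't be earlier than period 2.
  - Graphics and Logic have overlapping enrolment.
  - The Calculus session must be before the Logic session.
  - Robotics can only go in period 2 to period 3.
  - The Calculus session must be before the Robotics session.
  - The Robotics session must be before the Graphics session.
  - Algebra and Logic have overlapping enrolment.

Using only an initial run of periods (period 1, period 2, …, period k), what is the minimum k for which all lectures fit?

5

The precedence chain requires at least 4 distinct periods.
With at most 1 per period and 5 lectures, at least 5 periods are needed.
5 works (last occupied period: period 5): for example Logic in period 4; Robotics in period 2; Calculus in period 1; Algebra in period 5; Graphics in period 3.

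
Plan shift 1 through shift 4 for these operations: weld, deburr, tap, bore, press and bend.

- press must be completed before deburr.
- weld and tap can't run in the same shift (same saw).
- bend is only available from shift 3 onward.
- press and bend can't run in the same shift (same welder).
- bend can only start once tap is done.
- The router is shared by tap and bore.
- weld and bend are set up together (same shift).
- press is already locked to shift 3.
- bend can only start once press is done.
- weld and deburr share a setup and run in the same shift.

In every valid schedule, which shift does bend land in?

shift 4

bend's window is shift 3–shift 4.
press is fixed at shift 3, and bend can't share a shift with press.
So bend must be shift 4.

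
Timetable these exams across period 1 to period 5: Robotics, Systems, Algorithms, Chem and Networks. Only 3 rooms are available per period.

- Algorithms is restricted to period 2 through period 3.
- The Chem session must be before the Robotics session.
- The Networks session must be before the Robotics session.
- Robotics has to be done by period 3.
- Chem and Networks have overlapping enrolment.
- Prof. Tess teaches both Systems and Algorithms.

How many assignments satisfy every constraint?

Splitting on Systems: it can be period 1 (4), period 2 (2), period 3 (2), period 4 (4), period 5 (4). Listing each branch's schedules as (Robotics, Algorithms, Chem, Networks) by period number:
Systems=period 1: (3,2,1,2) (3,2,2,1) (3,3,1,2) (3,3,2,1) — 4.
Systems=period 2: (3,3,1,2) (3,3,2,1) — 2.
Systems=period 3: (3,2,1,2) (3,2,2,1) — 2.
Systems=period 4: (3,2,1,2) (3,2,2,1) (3,3,1,2) (3,3,2,1) — 4.
Systems=period 5: (3,2,1,2) (3,2,2,1) (3,3,1,2) (3,3,2,1) — 4.
Summing: 4 + 2 + 2 + 4 + 4 = 16.

16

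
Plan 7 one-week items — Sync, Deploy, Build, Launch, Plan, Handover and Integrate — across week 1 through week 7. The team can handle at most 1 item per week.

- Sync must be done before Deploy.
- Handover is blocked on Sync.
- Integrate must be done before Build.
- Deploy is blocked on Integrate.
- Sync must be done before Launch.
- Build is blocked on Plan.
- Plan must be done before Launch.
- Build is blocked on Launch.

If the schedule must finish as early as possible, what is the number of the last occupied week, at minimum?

week 7

The precedence chain requires at least 3 distinct weeks.
With at most 1 per week and 7 work items, at least 7 weeks are needed.
7 works (last occupied week: week 7): for example Handover=week 7; Plan=week 2; Build=week 5; Sync=week 1; Launch=week 3; Deploy=week 6; Integrate=week 4.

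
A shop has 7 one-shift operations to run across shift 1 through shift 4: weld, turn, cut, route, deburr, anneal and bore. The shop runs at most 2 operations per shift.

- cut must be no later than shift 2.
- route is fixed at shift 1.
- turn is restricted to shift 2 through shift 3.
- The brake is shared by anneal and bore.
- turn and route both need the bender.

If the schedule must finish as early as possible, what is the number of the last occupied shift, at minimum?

shift 4

With at most 2 per shift and 7 operations, at least 4 shifts are needed.
turn can't be placed before shift 2, so the schedule must run through at least shift 2.
4 works (last occupied shift: shift 4): for example route -> shift 1, weld -> shift 2, cut -> shift 1, anneal -> shift 3, deburr -> shift 3, bore -> shift 4, turn -> shift 2.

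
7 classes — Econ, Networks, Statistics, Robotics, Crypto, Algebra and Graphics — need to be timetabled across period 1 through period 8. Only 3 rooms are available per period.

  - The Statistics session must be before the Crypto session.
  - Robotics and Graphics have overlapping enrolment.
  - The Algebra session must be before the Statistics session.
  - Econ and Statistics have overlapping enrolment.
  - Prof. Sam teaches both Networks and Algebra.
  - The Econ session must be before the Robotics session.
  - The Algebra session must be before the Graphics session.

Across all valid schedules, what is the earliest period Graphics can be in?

Precedence pushes Graphics to at least period 2.
Graphics at period 2 is achievable: Robotics -> period 3; Econ -> period 1; Crypto -> period 3; Networks -> period 2; Graphics -> period 2; Statistics -> period 2; Algebra -> period 1.

period 2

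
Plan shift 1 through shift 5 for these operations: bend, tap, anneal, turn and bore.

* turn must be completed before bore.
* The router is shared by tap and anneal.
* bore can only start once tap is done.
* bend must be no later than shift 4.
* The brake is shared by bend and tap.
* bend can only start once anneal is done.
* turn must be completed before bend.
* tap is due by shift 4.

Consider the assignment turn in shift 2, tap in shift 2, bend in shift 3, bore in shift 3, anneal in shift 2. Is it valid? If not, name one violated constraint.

turn must be completed before bore — holds.
bend must be no later than shift 4 — holds.
The router is shared by tap and anneal — violated.
turn must be completed before bend — holds.
bend can only start once anneal is done — holds.
tap is due by shift 4 — holds.
The brake is shared by bend and tap — holds.
bore can only start once tap is done — holds.

No — it violates: The router is shared by tap and anneal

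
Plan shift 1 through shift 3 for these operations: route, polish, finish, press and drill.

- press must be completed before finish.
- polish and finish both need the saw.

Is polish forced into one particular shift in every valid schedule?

No

polish can be shift 1 (e.g. press -> shift 1; polish -> shift 1; drill -> shift 1; finish -> shift 2; route -> shift 1) or shift 2 (e.g. polish -> shift 2, press -> shift 1, route -> shift 1, finish -> shift 3, drill -> shift 1).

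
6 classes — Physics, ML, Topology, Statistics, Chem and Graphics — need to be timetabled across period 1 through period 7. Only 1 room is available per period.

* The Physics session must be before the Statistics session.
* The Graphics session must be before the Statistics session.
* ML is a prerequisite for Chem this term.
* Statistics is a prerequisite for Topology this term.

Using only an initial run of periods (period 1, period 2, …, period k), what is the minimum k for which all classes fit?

6 periods

The precedence chain requires at least 3 distinct periods.
With at most 1 per period and 6 classes, at least 6 periods are needed.
6 works (last occupied period: period 6): for example Topology -> period 5; Graphics -> period 2; Chem -> period 6; Physics -> period 1; ML -> period 4; Statistics -> period 3.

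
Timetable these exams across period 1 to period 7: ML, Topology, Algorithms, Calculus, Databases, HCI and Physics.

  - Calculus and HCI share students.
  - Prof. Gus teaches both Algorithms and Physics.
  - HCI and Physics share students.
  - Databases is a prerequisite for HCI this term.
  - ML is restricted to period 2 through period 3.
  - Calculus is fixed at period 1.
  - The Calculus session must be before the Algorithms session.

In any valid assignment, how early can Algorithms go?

Precedence pushes Algorithms to at least period 2.
Algorithms at period 2 is achievable: Topology=period 1; Calculus=period 1; HCI=period 2; Physics=period 1; Databases=period 1; ML=period 2; Algorithms=period 2.

period 2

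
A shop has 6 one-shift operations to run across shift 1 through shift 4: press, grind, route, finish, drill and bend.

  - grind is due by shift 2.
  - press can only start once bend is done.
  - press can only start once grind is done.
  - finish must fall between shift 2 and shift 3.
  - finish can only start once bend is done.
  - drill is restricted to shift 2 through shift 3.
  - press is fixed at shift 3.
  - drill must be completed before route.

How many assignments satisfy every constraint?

Splitting on grind: it can be shift 1 (9), shift 2 (9). Listing each branch's schedules as (press, route, finish, drill, bend) by shift number:
grind=shift 1: (3,3,2,2,1) (3,3,3,2,1) (3,3,3,2,2) (3,4,2,2,1) (3,4,2,3,1) (3,4,3,2,1) (3,4,3,2,2) (3,4,3,3,1) (3,4,3,3,2) — 9.
grind=shift 2: (3,3,2,2,1) (3,3,3,2,1) (3,3,3,2,2) (3,4,2,2,1) (3,4,2,3,1) (3,4,3,2,1) (3,4,3,2,2) (3,4,3,3,1) (3,4,3,3,2) — 9.
Summing: 9 + 9 = 18.

18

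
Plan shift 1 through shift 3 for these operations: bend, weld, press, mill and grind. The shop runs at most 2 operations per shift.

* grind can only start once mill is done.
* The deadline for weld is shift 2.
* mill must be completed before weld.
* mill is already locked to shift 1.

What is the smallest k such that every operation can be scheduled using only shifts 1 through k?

3

The precedence chain requires at least 2 distinct shifts.
With at most 2 per shift and 5 operations, at least 3 shifts are needed.
3 works (last occupied shift: shift 3): for example grind in shift 2, weld in shift 2, bend in shift 1, mill in shift 1, press in shift 3.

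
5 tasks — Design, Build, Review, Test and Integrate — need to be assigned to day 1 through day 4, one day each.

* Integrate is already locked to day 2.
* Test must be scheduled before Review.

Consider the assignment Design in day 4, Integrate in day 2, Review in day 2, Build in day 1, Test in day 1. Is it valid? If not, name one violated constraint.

Valid

Test must be scheduled before Review — holds.
Integrate is already locked to day 2 — holds.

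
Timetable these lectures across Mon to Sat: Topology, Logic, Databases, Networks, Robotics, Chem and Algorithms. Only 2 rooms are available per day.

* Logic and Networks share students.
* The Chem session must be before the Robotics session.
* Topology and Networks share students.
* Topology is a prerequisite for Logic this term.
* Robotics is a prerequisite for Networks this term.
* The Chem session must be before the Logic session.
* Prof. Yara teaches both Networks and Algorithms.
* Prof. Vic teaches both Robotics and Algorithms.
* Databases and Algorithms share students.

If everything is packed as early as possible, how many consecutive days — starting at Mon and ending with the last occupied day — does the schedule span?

The precedence chain requires at least 3 distinct days.
With at most 2 per day and 7 lectures, at least 4 days are needed.
4 works (last occupied day: Thu): for example Algorithms in Thu; Topology in Mon; Robotics in Tue; Chem in Mon; Logic in Tue; Networks in Wed; Databases in Wed.

4 days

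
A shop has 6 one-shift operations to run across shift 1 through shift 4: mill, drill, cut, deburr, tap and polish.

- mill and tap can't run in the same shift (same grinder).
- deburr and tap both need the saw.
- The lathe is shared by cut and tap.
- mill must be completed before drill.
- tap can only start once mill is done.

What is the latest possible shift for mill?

shift 3

Downstream work caps mill at shift 3.
mill at shift 3 is achievable: mill -> shift 3, deburr -> shift 1, drill -> shift 4, cut -> shift 1, tap -> shift 4, polish -> shift 1.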